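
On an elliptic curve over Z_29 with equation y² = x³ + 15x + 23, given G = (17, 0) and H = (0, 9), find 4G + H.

First 4G:
Double-and-add on 4 = (100)₂. Start with G = (17, 0) for the leading 1-bit.
double: (17, 0) + (17, 0): same x and y₁ ≡ -y₂, so the sum is the point at infinity.
double: the point at infinity + the point at infinity = the point at infinity (identity).
4G = the point at infinity.
Finally 4G + H:
the point at infinity + (0, 9) = (0, 9) (identity).

(0, 9)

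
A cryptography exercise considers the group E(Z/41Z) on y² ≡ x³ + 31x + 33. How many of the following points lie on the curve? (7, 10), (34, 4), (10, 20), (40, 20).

(7, 10): 10² ≡ 18, rhs ≡ 19 → off.
(34, 4): 4² ≡ 16, rhs ≡ 6 → off.
(10, 20): 20² ≡ 31, rhs ≡ 31 → on.
(40, 20): 20² ≡ 31, rhs ≡ 1 → off.

1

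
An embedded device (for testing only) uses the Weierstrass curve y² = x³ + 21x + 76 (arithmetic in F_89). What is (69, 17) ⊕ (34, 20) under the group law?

(11, 6)

(69, 17) + (34, 20). λ = (20 - 17)/(34 - 69) ≡ 3/54 mod 89. 54⁻¹ ≡ 61 (mod 89) since 54·61 = 3294 ≡ 1, so λ ≡ 5.
  x = λ² - 69 - 34 = 25 - 103 ≡ 11; y = λ·(69 - 11) - 17 ≡ 6. → (11, 6)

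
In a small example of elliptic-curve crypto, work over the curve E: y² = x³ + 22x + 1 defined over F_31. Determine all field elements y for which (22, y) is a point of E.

2, 29

x³ + 22x + 1 = 11133 ≡ 4 (mod 31).
Square roots of 4 mod 31: 2 and 29 (since 2² = 4 ≡ 4).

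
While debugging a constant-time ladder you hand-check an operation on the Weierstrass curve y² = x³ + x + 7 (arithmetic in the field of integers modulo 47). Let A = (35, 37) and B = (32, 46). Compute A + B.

(36, 13)

(35, 37) + (32, 46). λ = (46 - 37)/(32 - 35) ≡ 9/44 mod 47. 44⁻¹ ≡ 31 (mod 47), so λ ≡ 44.
  x = λ² - 35 - 32 = 1936 - 67 ≡ 36; y = λ·(35 - 36) - 37 ≡ 13. → (36, 13)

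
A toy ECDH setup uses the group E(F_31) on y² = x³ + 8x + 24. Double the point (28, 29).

(7, 12)

tangent at (28, 29): λ = (3·28² + 8)/(2·29) ≡ 4/27. 27⁻¹ ≡ 23 (mod 31) since 27·23 = 621 ≡ 1, so λ ≡ 4·23 ≡ 30.
  x = λ² - 28 - 28 = 900 - 56 ≡ 7; y = λ·(28 - 7) - 29 ≡ 12. → (7, 12)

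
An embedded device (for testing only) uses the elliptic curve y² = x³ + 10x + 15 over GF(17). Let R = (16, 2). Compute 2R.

(3, 2)

tangent at (16, 2): λ = (3·16² + 10)/(2·2) ≡ 13/4. 4⁻¹ ≡ 13 (mod 17), so λ ≡ 13·13 ≡ 16.
  x = λ² - 16 - 16 = 256 - 32 ≡ 3; y = λ·(16 - 3) - 2 ≡ 2. → (3, 2)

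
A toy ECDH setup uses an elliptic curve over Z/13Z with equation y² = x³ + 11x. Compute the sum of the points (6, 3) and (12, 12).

(6, 3) + (12, 12). λ = (12 - 3)/(12 - 6) ≡ 9/6 mod 13. 6⁻¹ ≡ 11 (mod 13) since 6·11 = 66 ≡ 1, so λ ≡ 8.
  x = λ² - 6 - 12 = 64 - 18 ≡ 7; y = λ·(6 - 7) - 3 ≡ 2. → (7, 2)

(7, 2)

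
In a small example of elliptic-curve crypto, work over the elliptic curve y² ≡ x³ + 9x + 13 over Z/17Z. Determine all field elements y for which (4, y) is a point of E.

none

x³ + 9x + 13 = 113 ≡ 11 (mod 17).
11 is a non-residue mod 17; no y exists.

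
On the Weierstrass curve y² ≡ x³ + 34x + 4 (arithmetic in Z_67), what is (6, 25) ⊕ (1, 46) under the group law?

(16, 17)

(6, 25) + (1, 46). λ = (46 - 25)/(1 - 6) ≡ 21/62 mod 67. 62⁻¹ ≡ 40 (mod 67), so λ ≡ 36.
  x = λ² - 6 - 1 = 1296 - 7 ≡ 16; y = λ·(6 - 16) - 25 ≡ 17. → (16, 17)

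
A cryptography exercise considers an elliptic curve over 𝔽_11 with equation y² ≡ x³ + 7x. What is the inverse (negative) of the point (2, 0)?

-(2, 0) = (2, -0 mod 11) = (2, 0).

(2, 0)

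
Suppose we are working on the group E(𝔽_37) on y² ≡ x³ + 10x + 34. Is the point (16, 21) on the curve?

no

y² = 21² ≡ 34; x³ + 10x + 34 = 4290 ≡ 35 (mod 37). 34 ≠ 35.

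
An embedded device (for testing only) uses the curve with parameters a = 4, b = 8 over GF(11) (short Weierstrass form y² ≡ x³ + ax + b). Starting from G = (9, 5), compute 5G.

O

Double-and-add on 5 = (101)₂. Start with G = (9, 5) for the leading 1-bit.
double: tangent at (9, 5): λ = (3·9² + 4)/(2·5) ≡ 5/10. 10⁻¹ ≡ 10 (mod 11) since 10·10 = 100 ≡ 1, so λ ≡ 5·10 ≡ 6.
  x = λ² - 9 - 9 = 36 - 18 ≡ 7; y = λ·(9 - 7) - 5 ≡ 7. → (7, 7)
double: tangent at (7, 7): λ = (3·7² + 4)/(2·7) ≡ 8/3. 3⁻¹ ≡ 4 (mod 11), so λ ≡ 8·4 ≡ 10.
  x = λ² - 7 - 7 = 100 - 14 ≡ 9; y = λ·(7 - 9) - 7 ≡ 6. → (9, 6)
add G: (9, 6) + (9, 5): same x and y₁ ≡ -y₂, so the sum is ∞.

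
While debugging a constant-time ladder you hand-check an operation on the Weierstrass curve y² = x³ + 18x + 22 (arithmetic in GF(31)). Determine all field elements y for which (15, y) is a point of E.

x³ + 18x + 22 = 3667 ≡ 9 (mod 31).
Square roots of 9 mod 31: 3 and 28 (since 3² = 9 ≡ 9).

3, 28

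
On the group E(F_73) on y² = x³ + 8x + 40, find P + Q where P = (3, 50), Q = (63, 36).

(3, 50) + (63, 36). λ = (36 - 50)/(63 - 3) ≡ 59/60 mod 73. 60⁻¹ ≡ 28 (mod 73), so λ ≡ 46.
  x = λ² - 3 - 63 = 2116 - 66 ≡ 6; y = λ·(3 - 6) - 50 ≡ 31. → (6, 31)

(6, 31)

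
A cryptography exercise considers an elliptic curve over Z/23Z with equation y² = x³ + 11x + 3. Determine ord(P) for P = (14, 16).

2P: tangent at (14, 16): λ = (3·14² + 11)/(2·16) ≡ 1/9. 9⁻¹ ≡ 18 (mod 23) since 9·18 = 162 ≡ 1, so λ ≡ 1·18 ≡ 18.
  x = λ² - 14 - 14 = 324 - 28 ≡ 20; y = λ·(14 - 20) - 16 ≡ 14. → (20, 14)
3P: (20, 14) + (14, 16). λ = (16 - 14)/(14 - 20) ≡ 2/17 mod 23. 17⁻¹ ≡ 19 (mod 23) since 17·19 = 323 ≡ 1, so λ ≡ 15.
  x = λ² - 20 - 14 = 225 - 34 ≡ 7; y = λ·(20 - 7) - 14 ≡ 20. → (7, 20)
4P: (7, 20) + (14, 16). λ = (16 - 20)/(14 - 7) ≡ 19/7 mod 23. 7⁻¹ ≡ 10 (mod 23), so λ ≡ 6.
  x = λ² - 7 - 14 = 36 - 21 ≡ 15; y = λ·(7 - 15) - 20 ≡ 1. → (15, 1)
5P: (15, 1) + (14, 16). λ = (16 - 1)/(14 - 15) ≡ 15/22 mod 23. 22⁻¹ ≡ 22 (mod 23), so λ ≡ 8.
  x = λ² - 15 - 14 = 64 - 29 ≡ 12; y = λ·(15 - 12) - 1 ≡ 0. → (12, 0)
6P: (12, 0) + (14, 16). λ = (16 - 0)/(14 - 12) ≡ 16/2 mod 23. 2⁻¹ ≡ 12 (mod 23), so λ ≡ 8.
  x = λ² - 12 - 14 = 64 - 26 ≡ 15; y = λ·(12 - 15) - 0 ≡ 22. → (15, 22)
7P: (15, 22) + (14, 16). λ = (16 - 22)/(14 - 15) ≡ 17/22 mod 23. 22⁻¹ ≡ 22 (mod 23), so λ ≡ 6.
  x = λ² - 15 - 14 = 36 - 29 ≡ 7; y = λ·(15 - 7) - 22 ≡ 3. → (7, 3)
8P: (7, 3) + (14, 16). λ = (16 - 3)/(14 - 7) ≡ 13/7 mod 23. 7⁻¹ ≡ 10 (mod 23), so λ ≡ 15.
  x = λ² - 7 - 14 = 225 - 21 ≡ 20; y = λ·(7 - 20) - 3 ≡ 9. → (20, 9)
9P: (20, 9) + (14, 16). λ = (16 - 9)/(14 - 20) ≡ 7/17 mod 23. 17⁻¹ ≡ 19 (mod 23), so λ ≡ 18.
  x = λ² - 20 - 14 = 324 - 34 ≡ 14; y = λ·(20 - 14) - 9 ≡ 7. → (14, 7)
10P: (14, 7) + (14, 16): same x and y₁ ≡ -y₂, so the sum is ∞.
10P = ∞, so the order is 10.

10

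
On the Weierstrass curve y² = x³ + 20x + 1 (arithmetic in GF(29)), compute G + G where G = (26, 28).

(0, 28)

tangent at (26, 28): λ = (3·26² + 20)/(2·28) ≡ 18/27. 27⁻¹ ≡ 14 (mod 29), so λ ≡ 18·14 ≡ 20.
  x = λ² - 26 - 26 = 400 - 52 ≡ 0; y = λ·(26 - 0) - 28 ≡ 28. → (0, 28)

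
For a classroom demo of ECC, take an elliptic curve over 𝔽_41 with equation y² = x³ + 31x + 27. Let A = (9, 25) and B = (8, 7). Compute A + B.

(9, 25) + (8, 7). λ = (7 - 25)/(8 - 9) ≡ 23/40 mod 41. 40⁻¹ ≡ 40 (mod 41), so λ ≡ 18.
  x = λ² - 9 - 8 = 324 - 17 ≡ 20; y = λ·(9 - 20) - 25 ≡ 23. → (20, 23)

(20, 23)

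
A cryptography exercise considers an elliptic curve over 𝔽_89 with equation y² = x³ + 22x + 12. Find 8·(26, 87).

(68, 48)

Write G = (26, 87).
Repeated addition: build up to 8G.
2G: tangent at (26, 87): λ = (3·26² + 22)/(2·87) ≡ 3/85. 85⁻¹ ≡ 22 (mod 89), so λ ≡ 3·22 ≡ 66.
  x = λ² - 26 - 26 = 4356 - 52 ≡ 32; y = λ·(26 - 32) - 87 ≡ 51. → (32, 51)
3G: (32, 51) + (26, 87). λ = (87 - 51)/(26 - 32) ≡ 36/83 mod 89. 83⁻¹ ≡ 74 (mod 89) since 83·74 = 6142 ≡ 1, so λ ≡ 83.
  x = λ² - 32 - 26 = 6889 - 58 ≡ 67; y = λ·(32 - 67) - 51 ≡ 70. → (67, 70)
4G: (67, 70) + (26, 87). λ = (87 - 70)/(26 - 67) ≡ 17/48 mod 89. 48⁻¹ ≡ 13 (mod 89), so λ ≡ 43.
  x = λ² - 67 - 26 = 1849 - 93 ≡ 65; y = λ·(67 - 65) - 70 ≡ 16. → (65, 16)
5G: (65, 16) + (26, 87). λ = (87 - 16)/(26 - 65) ≡ 71/50 mod 89. 50⁻¹ ≡ 73 (mod 89), so λ ≡ 21.
  x = λ² - 65 - 26 = 441 - 91 ≡ 83; y = λ·(65 - 83) - 16 ≡ 51. → (83, 51)
6G: (83, 51) + (26, 87). λ = (87 - 51)/(26 - 83) ≡ 36/32 mod 89. 32⁻¹ ≡ 64 (mod 89) since 32·64 = 2048 ≡ 1, so λ ≡ 79.
  x = λ² - 83 - 26 = 6241 - 109 ≡ 80; y = λ·(83 - 80) - 51 ≡ 8. → (80, 8)
7G: (80, 8) + (26, 87). λ = (87 - 8)/(26 - 80) ≡ 79/35 mod 89. 35⁻¹ ≡ 28 (mod 89), so λ ≡ 76.
  x = λ² - 80 - 26 = 5776 - 106 ≡ 63; y = λ·(80 - 63) - 8 ≡ 38. → (63, 38)
8G: (63, 38) + (26, 87). λ = (87 - 38)/(26 - 63) ≡ 49/52 mod 89. 52⁻¹ ≡ 12 (mod 89), so λ ≡ 54.
  x = λ² - 63 - 26 = 2916 - 89 ≡ 68; y = λ·(63 - 68) - 38 ≡ 48. → (68, 48)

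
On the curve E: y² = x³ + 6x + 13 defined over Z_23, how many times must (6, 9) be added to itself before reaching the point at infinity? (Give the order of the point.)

2P: tangent at (6, 9): λ = (3·6² + 6)/(2·9) ≡ 22/18. 18⁻¹ ≡ 9 (mod 23) since 18·9 = 162 ≡ 1, so λ ≡ 22·9 ≡ 14.
  x = λ² - 6 - 6 = 196 - 12 ≡ 0; y = λ·(6 - 0) - 9 ≡ 6. → (0, 6)
3P: (0, 6) + (6, 9). λ = (9 - 6)/(6 - 0) ≡ 3/6 mod 23. 6⁻¹ ≡ 4 (mod 23), so λ ≡ 12.
  x = λ² - 0 - 6 = 144 - 6 ≡ 0; y = λ·(0 - 0) - 6 ≡ 17. → (0, 17)
4P: (0, 17) + (6, 9). λ = (9 - 17)/(6 - 0) ≡ 15/6 mod 23. 6⁻¹ ≡ 4 (mod 23) since 6·4 = 24 ≡ 1, so λ ≡ 14.
  x = λ² - 0 - 6 = 196 - 6 ≡ 6; y = λ·(0 - 6) - 17 ≡ 14. → (6, 14)
5P: (6, 14) + (6, 9): same x and y₁ ≡ -y₂, so the sum is the point at infinity.
5P = the point at infinity, so the order is 5.

5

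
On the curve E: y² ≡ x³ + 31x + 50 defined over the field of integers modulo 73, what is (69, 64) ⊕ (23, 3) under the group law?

(56, 31)

(69, 64) + (23, 3). λ = (3 - 64)/(23 - 69) ≡ 12/27 mod 73. 27⁻¹ ≡ 46 (mod 73), so λ ≡ 41.
  x = λ² - 69 - 23 = 1681 - 92 ≡ 56; y = λ·(69 - 56) - 64 ≡ 31. → (56, 31)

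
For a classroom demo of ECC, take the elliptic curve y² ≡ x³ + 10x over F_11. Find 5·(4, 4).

Write P = (4, 4).
Double-and-add on 5 = (101)₂. Start with P = (4, 4) for the leading 1-bit.
double: tangent at (4, 4): λ = (3·4² + 10)/(2·4) ≡ 3/8. 8⁻¹ ≡ 7 (mod 11), so λ ≡ 3·7 ≡ 10.
  x = λ² - 4 - 4 = 100 - 8 ≡ 4; y = λ·(4 - 4) - 4 ≡ 7. → (4, 7)
double: tangent at (4, 7): λ = (3·4² + 10)/(2·7) ≡ 3/3. 3⁻¹ ≡ 4 (mod 11) since 3·4 = 12 ≡ 1, so λ ≡ 3·4 ≡ 1.
  x = λ² - 4 - 4 = 1 - 8 ≡ 4; y = λ·(4 - 4) - 7 ≡ 4. → (4, 4)
add P: tangent at (4, 4): λ = (3·4² + 10)/(2·4) ≡ 3/8. 8⁻¹ ≡ 7 (mod 11), so λ ≡ 3·7 ≡ 10.
  x = λ² - 4 - 4 = 100 - 8 ≡ 4; y = λ·(4 - 4) - 4 ≡ 7. → (4, 7)

(4, 7)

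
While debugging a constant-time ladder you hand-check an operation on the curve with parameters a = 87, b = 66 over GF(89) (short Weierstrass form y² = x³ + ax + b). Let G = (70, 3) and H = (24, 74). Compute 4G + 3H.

First 4G:
Double-and-add on 4 = (100)₂. Start with G = (70, 3) for the leading 1-bit.
double: tangent at (70, 3): λ = (3·70² + 87)/(2·3) ≡ 13/6. 6⁻¹ ≡ 15 (mod 89), so λ ≡ 13·15 ≡ 17.
  x = λ² - 70 - 70 = 289 - 140 ≡ 60; y = λ·(70 - 60) - 3 ≡ 78. → (60, 78)
double: tangent at (60, 78): λ = (3·60² + 87)/(2·78) ≡ 29/67. 67⁻¹ ≡ 4 (mod 89), so λ ≡ 29·4 ≡ 27.
  x = λ² - 60 - 60 = 729 - 120 ≡ 75; y = λ·(60 - 75) - 78 ≡ 51. → (75, 51)
4G = (75, 51).
Next 3H:
Repeated addition: build up to 3H.
2H: tangent at (24, 74): λ = (3·24² + 87)/(2·74) ≡ 35/59. 59⁻¹ ≡ 86 (mod 89) since 59·86 = 5074 ≡ 1, so λ ≡ 35·86 ≡ 73.
  x = λ² - 24 - 24 = 5329 - 48 ≡ 30; y = λ·(24 - 30) - 74 ≡ 22. → (30, 22)
3H: (30, 22) + (24, 74). λ = (74 - 22)/(24 - 30) ≡ 52/83 mod 89. 83⁻¹ ≡ 74 (mod 89), so λ ≡ 21.
  x = λ² - 30 - 24 = 441 - 54 ≡ 31; y = λ·(30 - 31) - 22 ≡ 46. → (31, 46)
3H = (31, 46).
Finally 4G + 3H:
(75, 51) + (31, 46). λ = (46 - 51)/(31 - 75) ≡ 84/45 mod 89. 45⁻¹ ≡ 2 (mod 89) since 45·2 = 90 ≡ 1, so λ ≡ 79.
  x = λ² - 75 - 31 = 6241 - 106 ≡ 83; y = λ·(75 - 83) - 51 ≡ 29. → (83, 29)

(83, 29)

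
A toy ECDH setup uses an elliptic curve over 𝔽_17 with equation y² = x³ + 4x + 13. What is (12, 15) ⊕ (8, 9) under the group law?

(12, 2)

(12, 15) + (8, 9). λ = (9 - 15)/(8 - 12) ≡ 11/13 mod 17. 13⁻¹ ≡ 4 (mod 17), so λ ≡ 10.
  x = λ² - 12 - 8 = 100 - 20 ≡ 12; y = λ·(12 - 12) - 15 ≡ 2. → (12, 2)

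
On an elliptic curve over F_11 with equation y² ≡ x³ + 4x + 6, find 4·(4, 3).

Write P = (4, 3).
Double-and-add on 4 = (100)₂. Start with P = (4, 3) for the leading 1-bit.
double: tangent at (4, 3): λ = (3·4² + 4)/(2·3) ≡ 8/6. 6⁻¹ ≡ 2 (mod 11), so λ ≡ 8·2 ≡ 5.
  x = λ² - 4 - 4 = 25 - 8 ≡ 6; y = λ·(4 - 6) - 3 ≡ 9. → (6, 9)
double: tangent at (6, 9): λ = (3·6² + 4)/(2·9) ≡ 2/7. 7⁻¹ ≡ 8 (mod 11), so λ ≡ 2·8 ≡ 5.
  x = λ² - 6 - 6 = 25 - 12 ≡ 2; y = λ·(6 - 2) - 9 ≡ 0. → (2, 0)

(2, 0)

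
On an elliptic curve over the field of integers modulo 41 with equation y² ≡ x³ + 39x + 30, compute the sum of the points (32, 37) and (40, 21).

(14, 9)

(32, 37) + (40, 21). λ = (21 - 37)/(40 - 32) ≡ 25/8 mod 41. 8⁻¹ ≡ 36 (mod 41), so λ ≡ 39.
  x = λ² - 32 - 40 = 1521 - 72 ≡ 14; y = λ·(32 - 14) - 37 ≡ 9. → (14, 9)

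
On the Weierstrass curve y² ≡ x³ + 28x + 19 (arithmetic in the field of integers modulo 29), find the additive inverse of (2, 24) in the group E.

(2, 5)

-(2, 24) = (2, -24 mod 29) = (2, 5).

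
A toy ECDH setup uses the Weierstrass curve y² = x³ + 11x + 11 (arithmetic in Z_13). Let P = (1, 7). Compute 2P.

tangent at (1, 7): λ = (3·1² + 11)/(2·7) ≡ 1/1. 1⁻¹ ≡ 1 (mod 13) since 1·1 = 1 ≡ 1, so λ ≡ 1·1 ≡ 1.
  x = λ² - 1 - 1 = 1 - 2 ≡ 12; y = λ·(1 - 12) - 7 ≡ 8. → (12, 8)

(12, 8)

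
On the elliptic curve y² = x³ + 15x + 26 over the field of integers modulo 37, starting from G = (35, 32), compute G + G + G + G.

(6, 6)

Repeated addition: build up to 4G.
2G: tangent at (35, 32): λ = (3·35² + 15)/(2·32) ≡ 27/27. 27⁻¹ ≡ 11 (mod 37) since 27·11 = 297 ≡ 1, so λ ≡ 27·11 ≡ 1.
  x = λ² - 35 - 35 = 1 - 70 ≡ 5; y = λ·(35 - 5) - 32 ≡ 35. → (5, 35)
3G: (5, 35) + (35, 32). λ = (32 - 35)/(35 - 5) ≡ 34/30 mod 37. 30⁻¹ ≡ 21 (mod 37) since 30·21 = 630 ≡ 1, so λ ≡ 11.
  x = λ² - 5 - 35 = 121 - 40 ≡ 7; y = λ·(5 - 7) - 35 ≡ 17. → (7, 17)
4G: (7, 17) + (35, 32). λ = (32 - 17)/(35 - 7) ≡ 15/28 mod 37. 28⁻¹ ≡ 4 (mod 37) since 28·4 = 112 ≡ 1, so λ ≡ 23.
  x = λ² - 7 - 35 = 529 - 42 ≡ 6; y = λ·(7 - 6) - 17 ≡ 6. → (6, 6)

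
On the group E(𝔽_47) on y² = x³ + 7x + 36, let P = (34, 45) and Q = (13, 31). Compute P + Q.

(34, 45) + (13, 31). λ = (31 - 45)/(13 - 34) ≡ 33/26 mod 47. 26⁻¹ ≡ 38 (mod 47), so λ ≡ 32.
  x = λ² - 34 - 13 = 1024 - 47 ≡ 37; y = λ·(34 - 37) - 45 ≡ 0. → (37, 0)

(37, 0)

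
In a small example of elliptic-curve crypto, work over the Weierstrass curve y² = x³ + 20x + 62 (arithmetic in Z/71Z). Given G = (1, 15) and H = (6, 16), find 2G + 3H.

First 2G:
Repeated addition: build up to 2G.
2G: tangent at (1, 15): λ = (3·1² + 20)/(2·15) ≡ 23/30. 30⁻¹ ≡ 45 (mod 71), so λ ≡ 23·45 ≡ 41.
  x = λ² - 1 - 1 = 1681 - 2 ≡ 46; y = λ·(1 - 46) - 15 ≡ 57. → (46, 57)
2G = (46, 57).
Next 3H:
Repeated addition: build up to 3H.
2H: tangent at (6, 16): λ = (3·6² + 20)/(2·16) ≡ 57/32. 32⁻¹ ≡ 20 (mod 71) since 32·20 = 640 ≡ 1, so λ ≡ 57·20 ≡ 4.
  x = λ² - 6 - 6 = 16 - 12 ≡ 4; y = λ·(6 - 4) - 16 ≡ 63. → (4, 63)
3H: (4, 63) + (6, 16). λ = (16 - 63)/(6 - 4) ≡ 24/2 mod 71. 2⁻¹ ≡ 36 (mod 71) since 2·36 = 72 ≡ 1, so λ ≡ 12.
  x = λ² - 4 - 6 = 144 - 10 ≡ 63; y = λ·(4 - 63) - 63 ≡ 10. → (63, 10)
3H = (63, 10).
Finally 2G + 3H:
(46, 57) + (63, 10). λ = (10 - 57)/(63 - 46) ≡ 24/17 mod 71. 17⁻¹ ≡ 46 (mod 71) since 17·46 = 782 ≡ 1, so λ ≡ 39.
  x = λ² - 46 - 63 = 1521 - 109 ≡ 63; y = λ·(46 - 63) - 57 ≡ 61. → (63, 61)

(63, 61)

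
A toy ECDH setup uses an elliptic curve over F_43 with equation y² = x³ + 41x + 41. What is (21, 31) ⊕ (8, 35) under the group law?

(23, 6)

(21, 31) + (8, 35). λ = (35 - 31)/(8 - 21) ≡ 4/30 mod 43. 30⁻¹ ≡ 33 (mod 43), so λ ≡ 3.
  x = λ² - 21 - 8 = 9 - 29 ≡ 23; y = λ·(21 - 23) - 31 ≡ 6. → (23, 6)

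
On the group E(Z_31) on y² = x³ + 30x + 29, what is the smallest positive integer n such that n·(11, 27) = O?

2P: tangent at (11, 27): λ = (3·11² + 30)/(2·27) ≡ 21/23. 23⁻¹ ≡ 27 (mod 31), so λ ≡ 21·27 ≡ 9.
  x = λ² - 11 - 11 = 81 - 22 ≡ 28; y = λ·(11 - 28) - 27 ≡ 6. → (28, 6)
3P: (28, 6) + (11, 27). λ = (27 - 6)/(11 - 28) ≡ 21/14 mod 31. 14⁻¹ ≡ 20 (mod 31), so λ ≡ 17.
  x = λ² - 28 - 11 = 289 - 39 ≡ 2; y = λ·(28 - 2) - 6 ≡ 2. → (2, 2)
4P: (2, 2) + (11, 27). λ = (27 - 2)/(11 - 2) ≡ 25/9 mod 31. 9⁻¹ ≡ 7 (mod 31), so λ ≡ 20.
  x = λ² - 2 - 11 = 400 - 13 ≡ 15; y = λ·(2 - 15) - 2 ≡ 17. → (15, 17)
5P: (15, 17) + (11, 27). λ = (27 - 17)/(11 - 15) ≡ 10/27 mod 31. 27⁻¹ ≡ 23 (mod 31), so λ ≡ 13.
  x = λ² - 15 - 11 = 169 - 26 ≡ 19; y = λ·(15 - 19) - 17 ≡ 24. → (19, 24)
6P: (19, 24) + (11, 27). λ = (27 - 24)/(11 - 19) ≡ 3/23 mod 31. 23⁻¹ ≡ 27 (mod 31) since 23·27 = 621 ≡ 1, so λ ≡ 19.
  x = λ² - 19 - 11 = 361 - 30 ≡ 21; y = λ·(19 - 21) - 24 ≡ 0. → (21, 0)
7P: (21, 0) + (11, 27). λ = (27 - 0)/(11 - 21) ≡ 27/21 mod 31. 21⁻¹ ≡ 3 (mod 31) since 21·3 = 63 ≡ 1, so λ ≡ 19.
  x = λ² - 21 - 11 = 361 - 32 ≡ 19; y = λ·(21 - 19) - 0 ≡ 7. → (19, 7)
8P: (19, 7) + (11, 27). λ = (27 - 7)/(11 - 19) ≡ 20/23 mod 31. 23⁻¹ ≡ 27 (mod 31), so λ ≡ 13.
  x = λ² - 19 - 11 = 169 - 30 ≡ 15; y = λ·(19 - 15) - 7 ≡ 14. → (15, 14)
9P: (15, 14) + (11, 27). λ = (27 - 14)/(11 - 15) ≡ 13/27 mod 31. 27⁻¹ ≡ 23 (mod 31), so λ ≡ 20.
  x = λ² - 15 - 11 = 400 - 26 ≡ 2; y = λ·(15 - 2) - 14 ≡ 29. → (2, 29)
10P: (2, 29) + (11, 27). λ = (27 - 29)/(11 - 2) ≡ 29/9 mod 31. 9⁻¹ ≡ 7 (mod 31), so λ ≡ 17.
  x = λ² - 2 - 11 = 289 - 13 ≡ 28; y = λ·(2 - 28) - 29 ≡ 25. → (28, 25)
11P: (28, 25) + (11, 27). λ = (27 - 25)/(11 - 28) ≡ 2/14 mod 31. 14⁻¹ ≡ 20 (mod 31), so λ ≡ 9.
  x = λ² - 28 - 11 = 81 - 39 ≡ 11; y = λ·(28 - 11) - 25 ≡ 4. → (11, 4)
12P: (11, 4) + (11, 27): same x and y₁ ≡ -y₂, so the sum is O.
12P = O, so the order is 12.

12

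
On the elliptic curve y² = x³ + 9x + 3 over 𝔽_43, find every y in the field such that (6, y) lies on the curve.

12, 31

x³ + 9x + 3 = 273 ≡ 15 (mod 43).
Square roots of 15 mod 43: 12 and 31 (since 12² = 144 ≡ 15).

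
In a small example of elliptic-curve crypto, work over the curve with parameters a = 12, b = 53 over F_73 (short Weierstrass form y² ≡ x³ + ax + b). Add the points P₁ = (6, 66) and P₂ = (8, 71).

(47, 14)

(6, 66) + (8, 71). λ = (71 - 66)/(8 - 6) ≡ 5/2 mod 73. 2⁻¹ ≡ 37 (mod 73) since 2·37 = 74 ≡ 1, so λ ≡ 39.
  x = λ² - 6 - 8 = 1521 - 14 ≡ 47; y = λ·(6 - 47) - 66 ≡ 14. → (47, 14)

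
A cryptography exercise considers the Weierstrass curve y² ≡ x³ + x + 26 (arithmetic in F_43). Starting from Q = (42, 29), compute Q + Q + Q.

(3, 23)

Repeated addition: build up to 3Q.
2Q: tangent at (42, 29): λ = (3·42² + 1)/(2·29) ≡ 4/15. 15⁻¹ ≡ 23 (mod 43) since 15·23 = 345 ≡ 1, so λ ≡ 4·23 ≡ 6.
  x = λ² - 42 - 42 = 36 - 84 ≡ 38; y = λ·(42 - 38) - 29 ≡ 38. → (38, 38)
3Q: (38, 38) + (42, 29). λ = (29 - 38)/(42 - 38) ≡ 34/4 mod 43. 4⁻¹ ≡ 11 (mod 43) since 4·11 = 44 ≡ 1, so λ ≡ 30.
  x = λ² - 38 - 42 = 900 - 80 ≡ 3; y = λ·(38 - 3) - 38 ≡ 23. → (3, 23)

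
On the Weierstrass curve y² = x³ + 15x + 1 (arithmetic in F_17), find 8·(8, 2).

Write P = (8, 2).
Double-and-add on 8 = (1000)₂. Start with P = (8, 2) for the leading 1-bit.
double: tangent at (8, 2): λ = (3·8² + 15)/(2·2) ≡ 3/4. 4⁻¹ ≡ 13 (mod 17) since 4·13 = 52 ≡ 1, so λ ≡ 3·13 ≡ 5.
  x = λ² - 8 - 8 = 25 - 16 ≡ 9; y = λ·(8 - 9) - 2 ≡ 10. → (9, 10)
double: tangent at (9, 10): λ = (3·9² + 15)/(2·10) ≡ 3/3. 3⁻¹ ≡ 6 (mod 17), so λ ≡ 3·6 ≡ 1.
  x = λ² - 9 - 9 = 1 - 18 ≡ 0; y = λ·(9 - 0) - 10 ≡ 16. → (0, 16)
double: tangent at (0, 16): λ = (3·0² + 15)/(2·16) ≡ 15/15. 15⁻¹ ≡ 8 (mod 17), so λ ≡ 15·8 ≡ 1.
  x = λ² - 0 - 0 = 1 - 0 ≡ 1; y = λ·(0 - 1) - 16 ≡ 0. → (1, 0)

(1, 0)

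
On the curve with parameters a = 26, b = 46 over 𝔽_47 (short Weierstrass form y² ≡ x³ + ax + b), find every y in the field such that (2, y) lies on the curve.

23, 24

x³ + 26x + 46 = 106 ≡ 12 (mod 47).
Square roots of 12 mod 47: 23 and 24 (since 23² = 529 ≡ 12).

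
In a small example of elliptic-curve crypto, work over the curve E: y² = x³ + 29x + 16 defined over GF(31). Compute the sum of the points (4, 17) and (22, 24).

(24, 20)

(4, 17) + (22, 24). λ = (24 - 17)/(22 - 4) ≡ 7/18 mod 31. 18⁻¹ ≡ 19 (mod 31) since 18·19 = 342 ≡ 1, so λ ≡ 9.
  x = λ² - 4 - 22 = 81 - 26 ≡ 24; y = λ·(4 - 24) - 17 ≡ 20. → (24, 20)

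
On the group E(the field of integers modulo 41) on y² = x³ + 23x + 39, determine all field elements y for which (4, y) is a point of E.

x³ + 23x + 39 = 195 ≡ 31 (mod 41).
Square roots of 31 mod 41: 20 and 21 (since 20² = 400 ≡ 31).

20, 21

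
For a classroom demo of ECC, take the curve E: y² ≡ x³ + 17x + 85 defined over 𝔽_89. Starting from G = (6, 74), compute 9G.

(68, 48)

Double-and-add on 9 = (1001)₂. Start with G = (6, 74) for the leading 1-bit.
double: tangent at (6, 74): λ = (3·6² + 17)/(2·74) ≡ 36/59. 59⁻¹ ≡ 86 (mod 89) since 59·86 = 5074 ≡ 1, so λ ≡ 36·86 ≡ 70.
  x = λ² - 6 - 6 = 4900 - 12 ≡ 82; y = λ·(6 - 82) - 74 ≡ 35. → (82, 35)
double: tangent at (82, 35): λ = (3·82² + 17)/(2·35) ≡ 75/70. 70⁻¹ ≡ 14 (mod 89) since 70·14 = 980 ≡ 1, so λ ≡ 75·14 ≡ 71.
  x = λ² - 82 - 82 = 5041 - 164 ≡ 71; y = λ·(82 - 71) - 35 ≡ 34. → (71, 34)
double: tangent at (71, 34): λ = (3·71² + 17)/(2·34) ≡ 10/68. 68⁻¹ ≡ 72 (mod 89), so λ ≡ 10·72 ≡ 8.
  x = λ² - 71 - 71 = 64 - 142 ≡ 11; y = λ·(71 - 11) - 34 ≡ 1. → (11, 1)
add G: (11, 1) + (6, 74). λ = (74 - 1)/(6 - 11) ≡ 73/84 mod 89. 84⁻¹ ≡ 71 (mod 89) since 84·71 = 5964 ≡ 1, so λ ≡ 21.
  x = λ² - 11 - 6 = 441 - 17 ≡ 68; y = λ·(11 - 68) - 1 ≡ 48. → (68, 48)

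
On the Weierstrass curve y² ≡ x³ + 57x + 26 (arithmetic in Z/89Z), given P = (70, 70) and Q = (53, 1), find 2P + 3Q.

First 2P:
Repeated addition: build up to 2P.
2P: tangent at (70, 70): λ = (3·70² + 57)/(2·70) ≡ 72/51. 51⁻¹ ≡ 7 (mod 89) since 51·7 = 357 ≡ 1, so λ ≡ 72·7 ≡ 59.
  x = λ² - 70 - 70 = 3481 - 140 ≡ 48; y = λ·(70 - 48) - 70 ≡ 71. → (48, 71)
2P = (48, 71).
Next 3Q:
Repeated addition: build up to 3Q.
2Q: tangent at (53, 1): λ = (3·53² + 57)/(2·1) ≡ 29/2. 2⁻¹ ≡ 45 (mod 89) since 2·45 = 90 ≡ 1, so λ ≡ 29·45 ≡ 59.
  x = λ² - 53 - 53 = 3481 - 106 ≡ 82; y = λ·(53 - 82) - 1 ≡ 68. → (82, 68)
3Q: (82, 68) + (53, 1). λ = (1 - 68)/(53 - 82) ≡ 22/60 mod 89. 60⁻¹ ≡ 46 (mod 89), so λ ≡ 33.
  x = λ² - 82 - 53 = 1089 - 135 ≡ 64; y = λ·(82 - 64) - 68 ≡ 81. → (64, 81)
3Q = (64, 81).
Finally 2P + 3Q:
(48, 71) + (64, 81). λ = (81 - 71)/(64 - 48) ≡ 10/16 mod 89. 16⁻¹ ≡ 39 (mod 89), so λ ≡ 34.
  x = λ² - 48 - 64 = 1156 - 112 ≡ 65; y = λ·(48 - 65) - 71 ≡ 63. → (65, 63)

(65, 63)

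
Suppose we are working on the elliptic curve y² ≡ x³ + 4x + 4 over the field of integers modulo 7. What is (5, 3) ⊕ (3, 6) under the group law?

(5, 3) + (3, 6). λ = (6 - 3)/(3 - 5) ≡ 3/5 mod 7. 5⁻¹ ≡ 3 (mod 7), so λ ≡ 2.
  x = λ² - 5 - 3 = 4 - 8 ≡ 3; y = λ·(5 - 3) - 3 ≡ 1. → (3, 1)

(3, 1)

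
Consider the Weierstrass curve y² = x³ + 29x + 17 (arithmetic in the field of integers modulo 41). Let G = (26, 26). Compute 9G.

O

Double-and-add on 9 = (1001)₂. Start with G = (26, 26) for the leading 1-bit.
double: tangent at (26, 26): λ = (3·26² + 29)/(2·26) ≡ 7/11. 11⁻¹ ≡ 15 (mod 41), so λ ≡ 7·15 ≡ 23.
  x = λ² - 26 - 26 = 529 - 52 ≡ 26; y = λ·(26 - 26) - 26 ≡ 15. → (26, 15)
double: tangent at (26, 15): λ = (3·26² + 29)/(2·15) ≡ 7/30. 30⁻¹ ≡ 26 (mod 41), so λ ≡ 7·26 ≡ 18.
  x = λ² - 26 - 26 = 324 - 52 ≡ 26; y = λ·(26 - 26) - 15 ≡ 26. → (26, 26)
double: tangent at (26, 26): λ = (3·26² + 29)/(2·26) ≡ 7/11. 11⁻¹ ≡ 15 (mod 41), so λ ≡ 7·15 ≡ 23.
  x = λ² - 26 - 26 = 529 - 52 ≡ 26; y = λ·(26 - 26) - 26 ≡ 15. → (26, 15)
add G: (26, 15) + (26, 26): same x and y₁ ≡ -y₂, so the sum is the point at infinity.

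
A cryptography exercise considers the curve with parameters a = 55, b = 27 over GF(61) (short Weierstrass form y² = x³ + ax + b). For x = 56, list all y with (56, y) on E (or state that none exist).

none

x³ + 55x + 27 = 178723 ≡ 54 (mod 61).
54 is a non-residue mod 61; no y exists.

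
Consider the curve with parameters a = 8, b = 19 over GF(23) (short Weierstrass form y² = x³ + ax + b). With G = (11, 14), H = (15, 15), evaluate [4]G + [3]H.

First 4G:
Repeated addition: build up to 4G.
2G: tangent at (11, 14): λ = (3·11² + 8)/(2·14) ≡ 3/5. 5⁻¹ ≡ 14 (mod 23) since 5·14 = 70 ≡ 1, so λ ≡ 3·14 ≡ 19.
  x = λ² - 11 - 11 = 361 - 22 ≡ 17; y = λ·(11 - 17) - 14 ≡ 10. → (17, 10)
3G: (17, 10) + (11, 14). λ = (14 - 10)/(11 - 17) ≡ 4/17 mod 23. 17⁻¹ ≡ 19 (mod 23) since 17·19 = 323 ≡ 1, so λ ≡ 7.
  x = λ² - 17 - 11 = 49 - 28 ≡ 21; y = λ·(17 - 21) - 10 ≡ 8. → (21, 8)
4G: (21, 8) + (11, 14). λ = (14 - 8)/(11 - 21) ≡ 6/13 mod 23. 13⁻¹ ≡ 16 (mod 23) since 13·16 = 208 ≡ 1, so λ ≡ 4.
  x = λ² - 21 - 11 = 16 - 32 ≡ 7; y = λ·(21 - 7) - 8 ≡ 2. → (7, 2)
4G = (7, 2).
Next 3H:
Repeated addition: build up to 3H.
2H: tangent at (15, 15): λ = (3·15² + 8)/(2·15) ≡ 16/7. 7⁻¹ ≡ 10 (mod 23), so λ ≡ 16·10 ≡ 22.
  x = λ² - 15 - 15 = 484 - 30 ≡ 17; y = λ·(15 - 17) - 15 ≡ 10. → (17, 10)
3H: (17, 10) + (15, 15). λ = (15 - 10)/(15 - 17) ≡ 5/21 mod 23. 21⁻¹ ≡ 11 (mod 23) since 21·11 = 231 ≡ 1, so λ ≡ 9.
  x = λ² - 17 - 15 = 81 - 32 ≡ 3; y = λ·(17 - 3) - 10 ≡ 1. → (3, 1)
3H = (3, 1).
Finally 4G + 3H:
(7, 2) + (3, 1). λ = (1 - 2)/(3 - 7) ≡ 22/19 mod 23. 19⁻¹ ≡ 17 (mod 23), so λ ≡ 6.
  x = λ² - 7 - 3 = 36 - 10 ≡ 3; y = λ·(7 - 3) - 2 ≡ 22. → (3, 22)

(3, 22)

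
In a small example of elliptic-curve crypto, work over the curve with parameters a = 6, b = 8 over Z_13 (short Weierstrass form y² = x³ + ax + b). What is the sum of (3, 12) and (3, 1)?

The two points share x = 3 and their y-coordinates satisfy 12 + 1 ≡ 0 (mod 13), so they are inverses. Their sum is 𝒪.

O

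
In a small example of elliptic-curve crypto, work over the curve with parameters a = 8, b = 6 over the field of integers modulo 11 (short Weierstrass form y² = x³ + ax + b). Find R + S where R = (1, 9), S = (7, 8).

(1, 9) + (7, 8). λ = (8 - 9)/(7 - 1) ≡ 10/6 mod 11. 6⁻¹ ≡ 2 (mod 11) since 6·2 = 12 ≡ 1, so λ ≡ 9.
  x = λ² - 1 - 7 = 81 - 8 ≡ 7; y = λ·(1 - 7) - 9 ≡ 3. → (7, 3)

(7, 3)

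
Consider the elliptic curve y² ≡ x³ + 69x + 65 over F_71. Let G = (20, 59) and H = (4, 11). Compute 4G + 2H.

First 4G:
Double-and-add on 4 = (100)₂. Start with G = (20, 59) for the leading 1-bit.
double: tangent at (20, 59): λ = (3·20² + 69)/(2·59) ≡ 62/47. 47⁻¹ ≡ 68 (mod 71), so λ ≡ 62·68 ≡ 27.
  x = λ² - 20 - 20 = 729 - 40 ≡ 50; y = λ·(20 - 50) - 59 ≡ 54. → (50, 54)
double: tangent at (50, 54): λ = (3·50² + 69)/(2·54) ≡ 43/37. 37⁻¹ ≡ 48 (mod 71) since 37·48 = 1776 ≡ 1, so λ ≡ 43·48 ≡ 5.
  x = λ² - 50 - 50 = 25 - 100 ≡ 67; y = λ·(50 - 67) - 54 ≡ 3. → (67, 3)
4G = (67, 3).
Next 2H:
Repeated addition: build up to 2H.
2H: tangent at (4, 11): λ = (3·4² + 69)/(2·11) ≡ 46/22. 22⁻¹ ≡ 42 (mod 71) since 22·42 = 924 ≡ 1, so λ ≡ 46·42 ≡ 15.
  x = λ² - 4 - 4 = 225 - 8 ≡ 4; y = λ·(4 - 4) - 11 ≡ 60. → (4, 60)
2H = (4, 60).
Finally 4G + 2H:
(67, 3) + (4, 60). λ = (60 - 3)/(4 - 67) ≡ 57/8 mod 71. 8⁻¹ ≡ 9 (mod 71), so λ ≡ 16.
  x = λ² - 67 - 4 = 256 - 71 ≡ 43; y = λ·(67 - 43) - 3 ≡ 26. → (43, 26)

(43, 26)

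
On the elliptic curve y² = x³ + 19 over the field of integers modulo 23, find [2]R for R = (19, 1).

tangent at (19, 1): λ = (3·19² + 0)/(2·1) ≡ 2/2. 2⁻¹ ≡ 12 (mod 23) since 2·12 = 24 ≡ 1, so λ ≡ 2·12 ≡ 1.
  x = λ² - 19 - 19 = 1 - 38 ≡ 9; y = λ·(19 - 9) - 1 ≡ 9. → (9, 9)

(9, 9)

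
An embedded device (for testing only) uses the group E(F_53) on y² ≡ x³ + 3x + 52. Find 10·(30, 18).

Write Q = (30, 18).
Repeated addition: build up to 10Q.
2Q: tangent at (30, 18): λ = (3·30² + 3)/(2·18) ≡ 0/36. 36⁻¹ ≡ 28 (mod 53) since 36·28 = 1008 ≡ 1, so λ ≡ 0·28 ≡ 0.
  x = λ² - 30 - 30 = 0 - 60 ≡ 46; y = λ·(30 - 46) - 18 ≡ 35. → (46, 35)
3Q: (46, 35) + (30, 18). λ = (18 - 35)/(30 - 46) ≡ 36/37 mod 53. 37⁻¹ ≡ 43 (mod 53), so λ ≡ 11.
  x = λ² - 46 - 30 = 121 - 76 ≡ 45; y = λ·(46 - 45) - 35 ≡ 29. → (45, 29)
4Q: (45, 29) + (30, 18). λ = (18 - 29)/(30 - 45) ≡ 42/38 mod 53. 38⁻¹ ≡ 7 (mod 53), so λ ≡ 29.
  x = λ² - 45 - 30 = 841 - 75 ≡ 24; y = λ·(45 - 24) - 29 ≡ 50. → (24, 50)
5Q: (24, 50) + (30, 18). λ = (18 - 50)/(30 - 24) ≡ 21/6 mod 53. 6⁻¹ ≡ 9 (mod 53), so λ ≡ 30.
  x = λ² - 24 - 30 = 900 - 54 ≡ 51; y = λ·(24 - 51) - 50 ≡ 41. → (51, 41)
6Q: (51, 41) + (30, 18). λ = (18 - 41)/(30 - 51) ≡ 30/32 mod 53. 32⁻¹ ≡ 5 (mod 53), so λ ≡ 44.
  x = λ² - 51 - 30 = 1936 - 81 ≡ 0; y = λ·(51 - 0) - 41 ≡ 30. → (0, 30)
7Q: (0, 30) + (30, 18). λ = (18 - 30)/(30 - 0) ≡ 41/30 mod 53. 30⁻¹ ≡ 23 (mod 53), so λ ≡ 42.
  x = λ² - 0 - 30 = 1764 - 30 ≡ 38; y = λ·(0 - 38) - 30 ≡ 17. → (38, 17)
8Q: (38, 17) + (30, 18). λ = (18 - 17)/(30 - 38) ≡ 1/45 mod 53. 45⁻¹ ≡ 33 (mod 53), so λ ≡ 33.
  x = λ² - 38 - 30 = 1089 - 68 ≡ 14; y = λ·(38 - 14) - 17 ≡ 33. → (14, 33)
9Q: (14, 33) + (30, 18). λ = (18 - 33)/(30 - 14) ≡ 38/16 mod 53. 16⁻¹ ≡ 10 (mod 53), so λ ≡ 9.
  x = λ² - 14 - 30 = 81 - 44 ≡ 37; y = λ·(14 - 37) - 33 ≡ 25. → (37, 25)
10Q: (37, 25) + (30, 18). λ = (18 - 25)/(30 - 37) ≡ 46/46 mod 53. 46⁻¹ ≡ 15 (mod 53), so λ ≡ 1.
  x = λ² - 37 - 30 = 1 - 67 ≡ 40; y = λ·(37 - 40) - 25 ≡ 25. → (40, 25)

(40, 25)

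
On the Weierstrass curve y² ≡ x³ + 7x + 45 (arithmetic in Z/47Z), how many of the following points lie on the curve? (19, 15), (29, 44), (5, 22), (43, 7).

(19, 15): 15² ≡ 37, rhs ≡ 34 → off.
(29, 44): 44² ≡ 9, rhs ≡ 9 → on.
(5, 22): 22² ≡ 14, rhs ≡ 17 → off.
(43, 7): 7² ≡ 2, rhs ≡ 0 → off.

1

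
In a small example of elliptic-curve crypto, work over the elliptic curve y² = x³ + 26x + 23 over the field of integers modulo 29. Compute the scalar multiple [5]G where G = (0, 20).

(0, 20)

Double-and-add on 5 = (101)₂. Start with G = (0, 20) for the leading 1-bit.
double: tangent at (0, 20): λ = (3·0² + 26)/(2·20) ≡ 26/11. 11⁻¹ ≡ 8 (mod 29) since 11·8 = 88 ≡ 1, so λ ≡ 26·8 ≡ 5.
  x = λ² - 0 - 0 = 25 - 0 ≡ 25; y = λ·(0 - 25) - 20 ≡ 0. → (25, 0)
double: (25, 0) + (25, 0): same x and y₁ ≡ -y₂, so the sum is 𝒪.
add G: 𝒪 + (0, 20) = (0, 20) (identity).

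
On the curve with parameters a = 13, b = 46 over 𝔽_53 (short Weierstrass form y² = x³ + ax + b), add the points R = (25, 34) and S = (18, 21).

(34, 25)

(25, 34) + (18, 21). λ = (21 - 34)/(18 - 25) ≡ 40/46 mod 53. 46⁻¹ ≡ 15 (mod 53) since 46·15 = 690 ≡ 1, so λ ≡ 17.
  x = λ² - 25 - 18 = 289 - 43 ≡ 34; y = λ·(25 - 34) - 34 ≡ 25. → (34, 25)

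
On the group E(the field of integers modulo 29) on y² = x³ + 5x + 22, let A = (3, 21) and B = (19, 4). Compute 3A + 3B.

First 3A:
Repeated addition: build up to 3A.
2A: tangent at (3, 21): λ = (3·3² + 5)/(2·21) ≡ 3/13. 13⁻¹ ≡ 9 (mod 29), so λ ≡ 3·9 ≡ 27.
  x = λ² - 3 - 3 = 729 - 6 ≡ 27; y = λ·(3 - 27) - 21 ≡ 27. → (27, 27)
3A: (27, 27) + (3, 21). λ = (21 - 27)/(3 - 27) ≡ 23/5 mod 29. 5⁻¹ ≡ 6 (mod 29) since 5·6 = 30 ≡ 1, so λ ≡ 22.
  x = λ² - 27 - 3 = 484 - 30 ≡ 19; y = λ·(27 - 19) - 27 ≡ 4. → (19, 4)
3A = (19, 4).
Next 3B:
Repeated addition: build up to 3B.
2B: tangent at (19, 4): λ = (3·19² + 5)/(2·4) ≡ 15/8. 8⁻¹ ≡ 11 (mod 29), so λ ≡ 15·11 ≡ 20.
  x = λ² - 19 - 19 = 400 - 38 ≡ 14; y = λ·(19 - 14) - 4 ≡ 9. → (14, 9)
3B: (14, 9) + (19, 4). λ = (4 - 9)/(19 - 14) ≡ 24/5 mod 29. 5⁻¹ ≡ 6 (mod 29) since 5·6 = 30 ≡ 1, so λ ≡ 28.
  x = λ² - 14 - 19 = 784 - 33 ≡ 26; y = λ·(14 - 26) - 9 ≡ 3. → (26, 3)
3B = (26, 3).
Finally 3A + 3B:
(19, 4) + (26, 3). λ = (3 - 4)/(26 - 19) ≡ 28/7 mod 29. 7⁻¹ ≡ 25 (mod 29) since 7·25 = 175 ≡ 1, so λ ≡ 4.
  x = λ² - 19 - 26 = 16 - 45 ≡ 0; y = λ·(19 - 0) - 4 ≡ 14. → (0, 14)

(0, 14)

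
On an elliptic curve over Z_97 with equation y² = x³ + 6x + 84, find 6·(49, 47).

(87, 24)

Write Q = (49, 47).
Double-and-add on 6 = (110)₂. Start with Q = (49, 47) for the leading 1-bit.
double: tangent at (49, 47): λ = (3·49² + 6)/(2·47) ≡ 31/94. 94⁻¹ ≡ 32 (mod 97) since 94·32 = 3008 ≡ 1, so λ ≡ 31·32 ≡ 22.
  x = λ² - 49 - 49 = 484 - 98 ≡ 95; y = λ·(49 - 95) - 47 ≡ 8. → (95, 8)
add Q: (95, 8) + (49, 47). λ = (47 - 8)/(49 - 95) ≡ 39/51 mod 97. 51⁻¹ ≡ 78 (mod 97) since 51·78 = 3978 ≡ 1, so λ ≡ 35.
  x = λ² - 95 - 49 = 1225 - 144 ≡ 14; y = λ·(95 - 14) - 8 ≡ 14. → (14, 14)
double: tangent at (14, 14): λ = (3·14² + 6)/(2·14) ≡ 12/28. 28⁻¹ ≡ 52 (mod 97), so λ ≡ 12·52 ≡ 42.
  x = λ² - 14 - 14 = 1764 - 28 ≡ 87; y = λ·(14 - 87) - 14 ≡ 24. → (87, 24)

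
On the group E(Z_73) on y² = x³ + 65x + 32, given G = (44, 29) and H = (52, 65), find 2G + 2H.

(44, 29)

First 2G:
Repeated addition: build up to 2G.
2G: tangent at (44, 29): λ = (3·44² + 65)/(2·29) ≡ 33/58. 58⁻¹ ≡ 34 (mod 73) since 58·34 = 1972 ≡ 1, so λ ≡ 33·34 ≡ 27.
  x = λ² - 44 - 44 = 729 - 88 ≡ 57; y = λ·(44 - 57) - 29 ≡ 58. → (57, 58)
2G = (57, 58).
Next 2H:
Repeated addition: build up to 2H.
2H: tangent at (52, 65): λ = (3·52² + 65)/(2·65) ≡ 1/57. 57⁻¹ ≡ 41 (mod 73), so λ ≡ 1·41 ≡ 41.
  x = λ² - 52 - 52 = 1681 - 104 ≡ 44; y = λ·(52 - 44) - 65 ≡ 44. → (44, 44)
2H = (44, 44).
Finally 2G + 2H:
(57, 58) + (44, 44). λ = (44 - 58)/(44 - 57) ≡ 59/60 mod 73. 60⁻¹ ≡ 28 (mod 73), so λ ≡ 46.
  x = λ² - 57 - 44 = 2116 - 101 ≡ 44; y = λ·(57 - 44) - 58 ≡ 29. → (44, 29)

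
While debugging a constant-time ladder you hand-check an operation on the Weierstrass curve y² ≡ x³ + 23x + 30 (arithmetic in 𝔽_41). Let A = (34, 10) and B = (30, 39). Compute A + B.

(34, 10) + (30, 39). λ = (39 - 10)/(30 - 34) ≡ 29/37 mod 41. 37⁻¹ ≡ 10 (mod 41), so λ ≡ 3.
  x = λ² - 34 - 30 = 9 - 64 ≡ 27; y = λ·(34 - 27) - 10 ≡ 11. → (27, 11)

(27, 11)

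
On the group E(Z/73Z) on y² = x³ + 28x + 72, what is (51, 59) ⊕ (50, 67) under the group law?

(51, 59) + (50, 67). λ = (67 - 59)/(50 - 51) ≡ 8/72 mod 73. 72⁻¹ ≡ 72 (mod 73), so λ ≡ 65.
  x = λ² - 51 - 50 = 4225 - 101 ≡ 36; y = λ·(51 - 36) - 59 ≡ 40. → (36, 40)

(36, 40)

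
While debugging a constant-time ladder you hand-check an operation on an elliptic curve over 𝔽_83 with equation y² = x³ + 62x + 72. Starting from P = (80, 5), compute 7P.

Double-and-add on 7 = (111)₂. Start with P = (80, 5) for the leading 1-bit.
double: tangent at (80, 5): λ = (3·80² + 62)/(2·5) ≡ 6/10. 10⁻¹ ≡ 25 (mod 83) since 10·25 = 250 ≡ 1, so λ ≡ 6·25 ≡ 67.
  x = λ² - 80 - 80 = 4489 - 160 ≡ 13; y = λ·(80 - 13) - 5 ≡ 2. → (13, 2)
add P: (13, 2) + (80, 5). λ = (5 - 2)/(80 - 13) ≡ 3/67 mod 83. 67⁻¹ ≡ 57 (mod 83) since 67·57 = 3819 ≡ 1, so λ ≡ 5.
  x = λ² - 13 - 80 = 25 - 93 ≡ 15; y = λ·(13 - 15) - 2 ≡ 71. → (15, 71)
double: tangent at (15, 71): λ = (3·15² + 62)/(2·71) ≡ 73/59. 59⁻¹ ≡ 38 (mod 83), so λ ≡ 73·38 ≡ 35.
  x = λ² - 15 - 15 = 1225 - 30 ≡ 33; y = λ·(15 - 33) - 71 ≡ 46. → (33, 46)
add P: (33, 46) + (80, 5). λ = (5 - 46)/(80 - 33) ≡ 42/47 mod 83. 47⁻¹ ≡ 53 (mod 83), so λ ≡ 68.
  x = λ² - 33 - 80 = 4624 - 113 ≡ 29; y = λ·(33 - 29) - 46 ≡ 60. → (29, 60)

(29, 60)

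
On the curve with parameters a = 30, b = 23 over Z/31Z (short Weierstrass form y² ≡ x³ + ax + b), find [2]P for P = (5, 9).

(18, 3)

tangent at (5, 9): λ = (3·5² + 30)/(2·9) ≡ 12/18. 18⁻¹ ≡ 19 (mod 31), so λ ≡ 12·19 ≡ 11.
  x = λ² - 5 - 5 = 121 - 10 ≡ 18; y = λ·(5 - 18) - 9 ≡ 3. → (18, 3)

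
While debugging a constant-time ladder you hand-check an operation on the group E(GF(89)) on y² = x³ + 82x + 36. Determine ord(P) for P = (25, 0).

2P: (25, 0) + (25, 0): same x and y₁ ≡ -y₂, so the sum is the point at infinity.
2P = the point at infinity, so the order is 2.

2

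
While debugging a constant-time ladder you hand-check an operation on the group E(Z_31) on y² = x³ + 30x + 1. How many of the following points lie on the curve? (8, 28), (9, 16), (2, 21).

3

(8, 28): 28² ≡ 9, rhs ≡ 9 → on.
(9, 16): 16² ≡ 8, rhs ≡ 8 → on.
(2, 21): 21² ≡ 7, rhs ≡ 7 → on.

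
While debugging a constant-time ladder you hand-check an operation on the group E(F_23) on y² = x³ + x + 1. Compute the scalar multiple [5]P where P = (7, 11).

Repeated addition: build up to 5P.
2P: tangent at (7, 11): λ = (3·7² + 1)/(2·11) ≡ 10/22. 22⁻¹ ≡ 22 (mod 23), so λ ≡ 10·22 ≡ 13.
  x = λ² - 7 - 7 = 169 - 14 ≡ 17; y = λ·(7 - 17) - 11 ≡ 20. → (17, 20)
3P: (17, 20) + (7, 11). λ = (11 - 20)/(7 - 17) ≡ 14/13 mod 23. 13⁻¹ ≡ 16 (mod 23), so λ ≡ 17.
  x = λ² - 17 - 7 = 289 - 24 ≡ 12; y = λ·(17 - 12) - 20 ≡ 19. → (12, 19)
4P: (12, 19) + (7, 11). λ = (11 - 19)/(7 - 12) ≡ 15/18 mod 23. 18⁻¹ ≡ 9 (mod 23) since 18·9 = 162 ≡ 1, so λ ≡ 20.
  x = λ² - 12 - 7 = 400 - 19 ≡ 13; y = λ·(12 - 13) - 19 ≡ 7. → (13, 7)
5P: (13, 7) + (7, 11). λ = (11 - 7)/(7 - 13) ≡ 4/17 mod 23. 17⁻¹ ≡ 19 (mod 23) since 17·19 = 323 ≡ 1, so λ ≡ 7.
  x = λ² - 13 - 7 = 49 - 20 ≡ 6; y = λ·(13 - 6) - 7 ≡ 19. → (6, 19)

(6, 19)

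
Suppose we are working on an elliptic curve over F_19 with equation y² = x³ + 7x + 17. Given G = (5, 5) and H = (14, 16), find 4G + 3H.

(13, 5)

First 4G:
Double-and-add on 4 = (100)₂. Start with G = (5, 5) for the leading 1-bit.
double: tangent at (5, 5): λ = (3·5² + 7)/(2·5) ≡ 6/10. 10⁻¹ ≡ 2 (mod 19) since 10·2 = 20 ≡ 1, so λ ≡ 6·2 ≡ 12.
  x = λ² - 5 - 5 = 144 - 10 ≡ 1; y = λ·(5 - 1) - 5 ≡ 5. → (1, 5)
double: tangent at (1, 5): λ = (3·1² + 7)/(2·5) ≡ 10/10. 10⁻¹ ≡ 2 (mod 19), so λ ≡ 10·2 ≡ 1.
  x = λ² - 1 - 1 = 1 - 2 ≡ 18; y = λ·(1 - 18) - 5 ≡ 16. → (18, 16)
4G = (18, 16).
Next 3H:
Repeated addition: build up to 3H.
2H: tangent at (14, 16): λ = (3·14² + 7)/(2·16) ≡ 6/13. 13⁻¹ ≡ 3 (mod 19), so λ ≡ 6·3 ≡ 18.
  x = λ² - 14 - 14 = 324 - 28 ≡ 11; y = λ·(14 - 11) - 16 ≡ 0. → (11, 0)
3H: (11, 0) + (14, 16). λ = (16 - 0)/(14 - 11) ≡ 16/3 mod 19. 3⁻¹ ≡ 13 (mod 19), so λ ≡ 18.
  x = λ² - 11 - 14 = 324 - 25 ≡ 14; y = λ·(11 - 14) - 0 ≡ 3. → (14, 3)
3H = (14, 3).
Finally 4G + 3H:
(18, 16) + (14, 3). λ = (3 - 16)/(14 - 18) ≡ 6/15 mod 19. 15⁻¹ ≡ 14 (mod 19) since 15·14 = 210 ≡ 1, so λ ≡ 8.
  x = λ² - 18 - 14 = 64 - 32 ≡ 13; y = λ·(18 - 13) - 16 ≡ 5. → (13, 5)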